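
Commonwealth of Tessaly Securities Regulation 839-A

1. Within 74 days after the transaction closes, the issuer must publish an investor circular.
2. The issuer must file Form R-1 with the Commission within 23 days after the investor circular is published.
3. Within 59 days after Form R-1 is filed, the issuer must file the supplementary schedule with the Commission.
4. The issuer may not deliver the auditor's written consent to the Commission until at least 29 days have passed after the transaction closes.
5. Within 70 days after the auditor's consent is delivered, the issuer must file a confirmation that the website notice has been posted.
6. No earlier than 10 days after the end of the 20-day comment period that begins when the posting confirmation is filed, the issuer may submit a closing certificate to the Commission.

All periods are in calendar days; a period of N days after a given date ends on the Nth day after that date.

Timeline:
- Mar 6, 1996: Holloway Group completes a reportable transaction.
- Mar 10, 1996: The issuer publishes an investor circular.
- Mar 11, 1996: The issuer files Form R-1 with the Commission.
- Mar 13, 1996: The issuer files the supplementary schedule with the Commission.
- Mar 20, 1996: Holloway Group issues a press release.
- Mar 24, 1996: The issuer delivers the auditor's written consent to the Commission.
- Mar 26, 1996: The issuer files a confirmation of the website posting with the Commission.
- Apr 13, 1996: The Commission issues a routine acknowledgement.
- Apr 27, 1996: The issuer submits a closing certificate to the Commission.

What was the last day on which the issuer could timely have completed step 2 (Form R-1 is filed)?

Apr 2, 1996

Step 2 runs from Mar 10, 1996, when the investor circular is published. 23 days after Mar 10, 1996 is Apr 2, 1996.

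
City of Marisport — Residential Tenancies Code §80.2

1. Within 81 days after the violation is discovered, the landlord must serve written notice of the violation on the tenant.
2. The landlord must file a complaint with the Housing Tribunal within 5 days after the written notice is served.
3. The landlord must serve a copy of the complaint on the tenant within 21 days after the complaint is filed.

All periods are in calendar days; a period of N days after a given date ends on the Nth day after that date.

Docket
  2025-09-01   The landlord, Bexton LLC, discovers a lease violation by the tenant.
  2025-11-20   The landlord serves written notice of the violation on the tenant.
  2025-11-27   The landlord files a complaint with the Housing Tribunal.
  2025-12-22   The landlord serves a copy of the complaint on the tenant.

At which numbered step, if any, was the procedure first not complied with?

Step 2

Step 1 — counting 81 days from 2025-09-01 (when the violation is discovered) gives a deadline of 2025-11-21; done 2025-11-20 — timely.
Step 2 — counting 5 days from 2025-11-20 (when the written notice is served) gives a deadline of 2025-11-25; done 2025-11-27 — 2 days late.
No need to go further; step 2 was not satisfied.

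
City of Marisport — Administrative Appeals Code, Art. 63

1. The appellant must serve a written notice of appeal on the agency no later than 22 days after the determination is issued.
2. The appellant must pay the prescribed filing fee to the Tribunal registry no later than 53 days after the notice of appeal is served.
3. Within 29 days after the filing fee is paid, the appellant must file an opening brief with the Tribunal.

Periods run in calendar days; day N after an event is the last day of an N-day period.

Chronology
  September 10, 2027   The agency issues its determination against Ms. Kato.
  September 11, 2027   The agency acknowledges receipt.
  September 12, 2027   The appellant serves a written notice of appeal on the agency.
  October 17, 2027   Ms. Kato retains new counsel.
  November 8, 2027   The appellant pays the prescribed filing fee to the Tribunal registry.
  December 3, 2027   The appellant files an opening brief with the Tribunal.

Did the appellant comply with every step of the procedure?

Step 1 — counting 22 days from September 10, 2027 (when the determination is issued) gives a deadline of October 2, 2027; completed September 12, 2027, before the deadline.
Step 2 — counting 53 days from September 12, 2027 (when the notice of appeal is served) gives a deadline of November 4, 2027; done November 8, 2027 — 4 days late.

No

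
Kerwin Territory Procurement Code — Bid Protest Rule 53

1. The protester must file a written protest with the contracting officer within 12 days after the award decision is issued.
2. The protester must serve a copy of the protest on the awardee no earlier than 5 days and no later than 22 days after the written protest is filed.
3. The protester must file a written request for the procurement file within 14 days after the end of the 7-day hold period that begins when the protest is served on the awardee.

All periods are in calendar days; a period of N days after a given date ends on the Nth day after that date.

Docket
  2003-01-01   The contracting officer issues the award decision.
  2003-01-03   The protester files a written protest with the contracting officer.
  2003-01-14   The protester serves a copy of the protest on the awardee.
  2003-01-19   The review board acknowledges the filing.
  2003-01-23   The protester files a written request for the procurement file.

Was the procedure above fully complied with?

Step 1 — counting 12 days from 2003-01-01 (when the award decision is issued) gives a deadline of 2003-01-13; 2003-01-03 is within that limit.
Step 2 — 5 and 22 days from 2003-01-03 (when the written protest is filed) are 2003-01-08 and 2003-01-25 respectively; done 2003-01-14 — within the window.
Step 3 — counting 14 days from 2003-01-21 (end of the 7-day hold period, which began when the protest is served on the awardee on 2003-01-14) gives a deadline of 2003-02-04; 2003-01-23 is within that limit.

Yes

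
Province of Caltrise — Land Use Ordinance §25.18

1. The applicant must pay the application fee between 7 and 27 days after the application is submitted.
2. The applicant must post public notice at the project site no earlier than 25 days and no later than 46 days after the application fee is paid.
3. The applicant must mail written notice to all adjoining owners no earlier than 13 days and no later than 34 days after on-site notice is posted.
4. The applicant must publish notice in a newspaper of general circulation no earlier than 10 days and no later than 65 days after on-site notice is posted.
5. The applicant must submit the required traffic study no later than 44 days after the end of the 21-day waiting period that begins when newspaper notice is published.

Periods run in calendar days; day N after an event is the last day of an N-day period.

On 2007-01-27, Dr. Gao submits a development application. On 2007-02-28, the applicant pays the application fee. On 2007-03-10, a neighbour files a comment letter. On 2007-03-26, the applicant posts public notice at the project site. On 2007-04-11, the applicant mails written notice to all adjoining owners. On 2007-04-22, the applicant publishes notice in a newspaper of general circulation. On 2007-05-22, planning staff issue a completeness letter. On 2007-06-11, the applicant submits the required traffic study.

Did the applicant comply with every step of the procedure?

Step 1 — 7 and 27 days from 2007-01-27 (when the application is submitted) are 2007-02-03 and 2007-02-23 respectively; 2007-02-28 is 5 days past the end of the window.
Later steps need not be reached.

No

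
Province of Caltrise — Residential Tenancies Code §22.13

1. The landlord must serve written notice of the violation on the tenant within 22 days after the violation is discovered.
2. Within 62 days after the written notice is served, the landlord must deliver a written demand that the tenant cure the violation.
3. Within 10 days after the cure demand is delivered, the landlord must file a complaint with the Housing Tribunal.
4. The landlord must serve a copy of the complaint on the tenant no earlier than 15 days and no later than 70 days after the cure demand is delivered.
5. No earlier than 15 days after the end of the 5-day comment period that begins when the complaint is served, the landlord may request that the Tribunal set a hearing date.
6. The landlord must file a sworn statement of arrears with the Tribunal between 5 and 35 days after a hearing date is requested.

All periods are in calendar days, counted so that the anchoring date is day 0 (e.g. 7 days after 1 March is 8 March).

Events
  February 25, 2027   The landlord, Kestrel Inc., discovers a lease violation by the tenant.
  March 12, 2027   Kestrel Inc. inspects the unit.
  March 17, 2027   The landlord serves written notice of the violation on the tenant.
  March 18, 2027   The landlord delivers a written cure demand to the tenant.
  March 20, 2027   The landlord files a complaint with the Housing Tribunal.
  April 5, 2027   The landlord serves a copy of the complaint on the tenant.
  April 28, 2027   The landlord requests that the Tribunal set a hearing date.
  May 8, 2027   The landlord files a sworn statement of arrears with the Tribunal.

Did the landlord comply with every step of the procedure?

Yes

Step 1: 22 days after February 25, 2027 (when the violation is discovered) is March 19, 2027; March 17, 2027 is within that limit.
Step 2: 62 days after March 17, 2027 (when the written notice is served) is May 18, 2027; March 18, 2027 is within that limit.
Step 3: 10 days after March 18, 2027 (when the cure demand is delivered) is March 28, 2027; done March 20, 2027 — timely.
Step 4: the window is 15–70 days after March 18, 2027 (when the cure demand is delivered), so April 2, 2027 through May 27, 2027; done April 5, 2027 — within the window.
Step 5: the earliest permitted date is 15 days after April 10, 2027 (end of the 5-day comment period, which began when the complaint is served on April 5, 2027), i.e. April 25, 2027; April 28, 2027 is on or after that date.
Step 6: the window is 5–35 days after April 28, 2027 (when a hearing date is requested), so May 3, 2027 through June 2, 2027; May 8, 2027 falls inside that range.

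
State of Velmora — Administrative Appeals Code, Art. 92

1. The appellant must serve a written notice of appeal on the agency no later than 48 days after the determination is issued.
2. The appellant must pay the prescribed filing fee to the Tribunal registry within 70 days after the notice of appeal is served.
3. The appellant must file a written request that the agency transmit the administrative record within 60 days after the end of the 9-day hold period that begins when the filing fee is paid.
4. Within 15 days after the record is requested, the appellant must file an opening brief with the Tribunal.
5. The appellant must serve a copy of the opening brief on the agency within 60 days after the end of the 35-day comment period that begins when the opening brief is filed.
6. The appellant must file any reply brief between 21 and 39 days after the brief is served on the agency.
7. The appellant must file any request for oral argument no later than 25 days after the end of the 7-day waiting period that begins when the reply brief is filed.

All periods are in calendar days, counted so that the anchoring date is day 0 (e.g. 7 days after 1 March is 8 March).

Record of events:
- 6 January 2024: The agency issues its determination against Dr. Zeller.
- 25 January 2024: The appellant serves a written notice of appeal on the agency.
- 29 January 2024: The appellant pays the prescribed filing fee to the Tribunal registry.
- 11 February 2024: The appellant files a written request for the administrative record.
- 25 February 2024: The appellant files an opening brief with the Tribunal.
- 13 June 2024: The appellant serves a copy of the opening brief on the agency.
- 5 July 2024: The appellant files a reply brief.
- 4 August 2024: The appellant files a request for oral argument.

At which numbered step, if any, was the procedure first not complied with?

Step 5

Step 1 — counting 48 days from 6 January 2024 (when the determination is issued) gives a deadline of 23 February 2024; done 25 January 2024 — timely.
Step 2 — counting 70 days from 25 January 2024 (when the notice of appeal is served) gives a deadline of 4 April 2024; completed 29 January 2024, before the deadline.
Step 3 — counting 60 days from 7 February 2024 (end of the 9-day hold period, which began when the filing fee is paid on 29 January 2024) gives a deadline of 7 April 2024; completed 11 February 2024, before the deadline.
Step 4 — counting 15 days from 11 February 2024 (when the record is requested) gives a deadline of 26 February 2024; done 25 February 2024 — timely.
Step 5 — counting 60 days from 31 March 2024 (end of the 35-day comment period, which began when the opening brief is filed on 25 February 2024) gives a deadline of 30 May 2024; 13 June 2024 misses that deadline by 14 days.
Later steps need not be reached.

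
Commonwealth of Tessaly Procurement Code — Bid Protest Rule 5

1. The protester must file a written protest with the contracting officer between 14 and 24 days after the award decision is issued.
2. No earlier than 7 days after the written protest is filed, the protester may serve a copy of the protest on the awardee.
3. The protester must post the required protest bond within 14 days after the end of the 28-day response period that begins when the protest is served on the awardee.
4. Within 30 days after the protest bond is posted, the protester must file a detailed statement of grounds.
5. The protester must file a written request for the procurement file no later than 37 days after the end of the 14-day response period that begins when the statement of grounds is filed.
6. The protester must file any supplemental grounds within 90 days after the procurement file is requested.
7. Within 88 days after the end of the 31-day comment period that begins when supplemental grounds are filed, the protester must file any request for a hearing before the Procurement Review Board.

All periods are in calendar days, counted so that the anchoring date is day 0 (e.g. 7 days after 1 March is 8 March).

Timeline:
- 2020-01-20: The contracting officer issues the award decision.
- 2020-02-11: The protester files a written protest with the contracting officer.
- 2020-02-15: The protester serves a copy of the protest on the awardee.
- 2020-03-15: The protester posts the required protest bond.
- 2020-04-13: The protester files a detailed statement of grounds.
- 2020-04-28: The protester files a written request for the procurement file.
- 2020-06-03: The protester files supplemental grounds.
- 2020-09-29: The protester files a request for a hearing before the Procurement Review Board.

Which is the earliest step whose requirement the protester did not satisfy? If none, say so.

Step 2

Step 1: the window is 14–24 days after 2020-01-20 (when the award decision is issued), so 2020-02-03 through 2020-02-13; done 2020-02-11 — within the window.
Step 2: the earliest permitted date is 7 days after 2020-02-11 (when the written protest is filed), i.e. 2020-02-18; 2020-02-15 is 3 days before the earliest permitted date.
Later steps need not be reached.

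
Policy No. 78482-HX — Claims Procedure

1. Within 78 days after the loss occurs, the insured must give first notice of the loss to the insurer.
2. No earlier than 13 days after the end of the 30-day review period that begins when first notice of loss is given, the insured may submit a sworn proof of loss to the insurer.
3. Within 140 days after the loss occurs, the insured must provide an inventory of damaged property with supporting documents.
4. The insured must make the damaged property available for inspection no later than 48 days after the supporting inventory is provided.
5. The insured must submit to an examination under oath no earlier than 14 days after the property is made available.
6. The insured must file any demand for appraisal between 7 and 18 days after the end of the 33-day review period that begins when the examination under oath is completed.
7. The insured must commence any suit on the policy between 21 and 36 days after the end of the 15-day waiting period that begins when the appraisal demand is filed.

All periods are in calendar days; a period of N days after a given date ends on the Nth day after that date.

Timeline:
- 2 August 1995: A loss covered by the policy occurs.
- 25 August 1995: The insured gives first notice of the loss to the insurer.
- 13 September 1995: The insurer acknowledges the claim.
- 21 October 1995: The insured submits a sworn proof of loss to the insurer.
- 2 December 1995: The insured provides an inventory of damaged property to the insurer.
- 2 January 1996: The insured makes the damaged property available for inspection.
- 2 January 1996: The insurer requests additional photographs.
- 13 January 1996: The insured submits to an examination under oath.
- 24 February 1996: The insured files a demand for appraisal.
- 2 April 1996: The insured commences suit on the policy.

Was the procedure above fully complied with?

Step 1 — counting 78 days from 2 August 1995 (when the loss occurs) gives a deadline of 19 October 1995; 25 August 1995 is within that limit.
Step 2 — must wait 13 days from 24 September 1995 (end of the 30-day review period, which began when first notice of loss is given on 25 August 1995), so not before 7 October 1995; done 21 October 1995 — permitted.
Step 3 — counting 140 days from 2 August 1995 (when the loss occurs) gives a deadline of 20 December 1995; completed 2 December 1995, before the deadline.
Step 4 — counting 48 days from 2 December 1995 (when the supporting inventory is provided) gives a deadline of 19 January 1996; 2 January 1996 is within that limit.
Step 5 — must wait 14 days from 2 January 1996 (when the property is made available), so not before 16 January 1996; acted on 13 January 1996, 3 days prematurely.
No need to go further; step 5 was not satisfied.

No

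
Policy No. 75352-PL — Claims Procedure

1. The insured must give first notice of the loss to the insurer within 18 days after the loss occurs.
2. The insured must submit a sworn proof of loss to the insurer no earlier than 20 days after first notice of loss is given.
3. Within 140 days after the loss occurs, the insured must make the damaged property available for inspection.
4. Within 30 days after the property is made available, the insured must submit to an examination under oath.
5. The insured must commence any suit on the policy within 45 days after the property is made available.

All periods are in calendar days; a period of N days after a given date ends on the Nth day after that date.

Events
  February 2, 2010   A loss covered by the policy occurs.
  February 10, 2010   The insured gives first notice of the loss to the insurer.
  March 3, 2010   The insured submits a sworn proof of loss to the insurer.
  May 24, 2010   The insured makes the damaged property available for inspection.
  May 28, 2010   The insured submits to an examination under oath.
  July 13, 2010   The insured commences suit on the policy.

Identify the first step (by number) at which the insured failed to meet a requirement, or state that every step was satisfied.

(1) due by February 2, 2010 + 18 days = February 20, 2010; February 10, 2010 is within that limit.
(2) permitted from February 10, 2010 + 20 days = March 2, 2010 onward; done March 3, 2010 — permitted.
(3) due by February 2, 2010 + 140 days = June 22, 2010; done May 24, 2010 — timely.
(4) due by May 24, 2010 + 30 days = June 23, 2010; done May 28, 2010 — timely.
(5) due by May 24, 2010 + 45 days = July 8, 2010; not done until July 13, 2010, 5 days after the deadline.
That is the first point of non-compliance.

Step 5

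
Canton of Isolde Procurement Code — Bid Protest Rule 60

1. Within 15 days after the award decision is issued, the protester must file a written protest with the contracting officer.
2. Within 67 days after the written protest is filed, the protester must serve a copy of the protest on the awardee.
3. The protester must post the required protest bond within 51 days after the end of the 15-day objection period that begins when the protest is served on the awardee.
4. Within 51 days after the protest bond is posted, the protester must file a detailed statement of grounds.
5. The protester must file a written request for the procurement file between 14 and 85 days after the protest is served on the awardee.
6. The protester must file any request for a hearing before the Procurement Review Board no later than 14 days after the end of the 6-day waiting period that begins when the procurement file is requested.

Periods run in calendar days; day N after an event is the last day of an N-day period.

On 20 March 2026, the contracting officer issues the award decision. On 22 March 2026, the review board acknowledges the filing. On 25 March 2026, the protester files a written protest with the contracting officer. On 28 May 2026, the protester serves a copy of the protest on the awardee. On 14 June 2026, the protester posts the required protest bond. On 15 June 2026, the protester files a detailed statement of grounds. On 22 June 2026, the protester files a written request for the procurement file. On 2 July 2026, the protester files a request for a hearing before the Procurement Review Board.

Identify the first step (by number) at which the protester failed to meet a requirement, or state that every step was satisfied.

Step 1: 15 days after 20 March 2026 (when the award decision is issued) is 4 April 2026; done 25 March 2026 — timely.
Step 2: 67 days after 25 March 2026 (when the written protest is filed) is 31 May 2026; 28 May 2026 is within that limit.
Step 3: 51 days after 12 June 2026 (end of the 15-day objection period, which began when the protest is served on the awardee on 28 May 2026) is 2 August 2026; completed 14 June 2026, before the deadline.
Step 4: 51 days after 14 June 2026 (when the protest bond is posted) is 4 August 2026; 15 June 2026 is within that limit.
Step 5: the window is 14–85 days after 28 May 2026 (when the protest is served on the awardee), so 11 June 2026 through 21 August 2026; done 22 June 2026, which is between those dates.
Step 6: 14 days after 28 June 2026 (end of the 6-day waiting period, which began when the procurement file is requested on 22 June 2026) is 12 July 2026; completed 2 July 2026, before the deadline.

None — every step was satisfied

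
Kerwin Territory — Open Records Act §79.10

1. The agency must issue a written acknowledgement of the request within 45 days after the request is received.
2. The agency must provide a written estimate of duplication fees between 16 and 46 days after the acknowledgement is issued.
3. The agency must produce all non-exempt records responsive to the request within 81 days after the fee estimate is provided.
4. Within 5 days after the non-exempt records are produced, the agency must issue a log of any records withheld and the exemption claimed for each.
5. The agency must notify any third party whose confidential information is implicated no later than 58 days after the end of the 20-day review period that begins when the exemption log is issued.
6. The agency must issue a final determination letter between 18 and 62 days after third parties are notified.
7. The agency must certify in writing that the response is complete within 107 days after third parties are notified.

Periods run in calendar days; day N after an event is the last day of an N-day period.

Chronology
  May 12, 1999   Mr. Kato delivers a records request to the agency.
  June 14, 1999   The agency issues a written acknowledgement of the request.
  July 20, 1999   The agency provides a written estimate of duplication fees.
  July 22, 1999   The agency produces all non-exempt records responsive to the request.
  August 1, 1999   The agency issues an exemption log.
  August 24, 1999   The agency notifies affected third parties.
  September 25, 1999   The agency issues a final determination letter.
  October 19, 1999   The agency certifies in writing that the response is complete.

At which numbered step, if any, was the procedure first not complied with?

Step 4

Step 1: 45 days after May 12, 1999 (when the request is received) is June 26, 1999; completed June 14, 1999, before the deadline.
Step 2: the window is 16–46 days after June 14, 1999 (when the acknowledgement is issued), so June 30, 1999 through July 30, 1999; July 20, 1999 falls inside that range.
Step 3: 81 days after July 20, 1999 (when the fee estimate is provided) is October 9, 1999; done July 22, 1999 — timely.
Step 4: 5 days after July 22, 1999 (when the non-exempt records are produced) is July 27, 1999; done August 1, 1999 — 5 days late.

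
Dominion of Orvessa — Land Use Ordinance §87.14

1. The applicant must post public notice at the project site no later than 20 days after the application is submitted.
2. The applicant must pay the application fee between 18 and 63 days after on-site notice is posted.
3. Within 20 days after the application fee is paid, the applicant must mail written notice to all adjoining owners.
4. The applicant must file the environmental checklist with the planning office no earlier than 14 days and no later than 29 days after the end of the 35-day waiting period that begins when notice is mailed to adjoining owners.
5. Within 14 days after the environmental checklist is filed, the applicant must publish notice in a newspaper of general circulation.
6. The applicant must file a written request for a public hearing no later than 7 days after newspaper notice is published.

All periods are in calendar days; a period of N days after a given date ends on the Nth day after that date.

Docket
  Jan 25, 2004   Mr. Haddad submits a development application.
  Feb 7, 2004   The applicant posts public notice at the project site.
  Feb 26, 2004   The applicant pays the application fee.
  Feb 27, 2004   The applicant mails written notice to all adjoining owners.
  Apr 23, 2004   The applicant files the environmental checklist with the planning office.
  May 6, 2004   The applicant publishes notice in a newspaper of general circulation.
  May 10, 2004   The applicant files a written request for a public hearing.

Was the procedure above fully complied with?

(1) due by Jan 25, 2004 + 20 days = Feb 14, 2004; done Feb 7, 2004 — timely.
(2) the permitted window runs from Feb 7, 2004 + 18 = Feb 25, 2004 to Feb 7, 2004 + 63 = Apr 10, 2004; Feb 26, 2004 falls inside that range.
(3) due by Feb 26, 2004 + 20 days = Mar 17, 2004; done Feb 27, 2004 — timely.
(4) the permitted window runs from Apr 2, 2004 + 14 = Apr 16, 2004 to Apr 2, 2004 + 29 = May 1, 2004; done Apr 23, 2004 — within the window.
(5) due by Apr 23, 2004 + 14 days = May 7, 2004; May 6, 2004 is within that limit.
(6) due by May 6, 2004 + 7 days = May 13, 2004; done May 10, 2004 — timely.

Yes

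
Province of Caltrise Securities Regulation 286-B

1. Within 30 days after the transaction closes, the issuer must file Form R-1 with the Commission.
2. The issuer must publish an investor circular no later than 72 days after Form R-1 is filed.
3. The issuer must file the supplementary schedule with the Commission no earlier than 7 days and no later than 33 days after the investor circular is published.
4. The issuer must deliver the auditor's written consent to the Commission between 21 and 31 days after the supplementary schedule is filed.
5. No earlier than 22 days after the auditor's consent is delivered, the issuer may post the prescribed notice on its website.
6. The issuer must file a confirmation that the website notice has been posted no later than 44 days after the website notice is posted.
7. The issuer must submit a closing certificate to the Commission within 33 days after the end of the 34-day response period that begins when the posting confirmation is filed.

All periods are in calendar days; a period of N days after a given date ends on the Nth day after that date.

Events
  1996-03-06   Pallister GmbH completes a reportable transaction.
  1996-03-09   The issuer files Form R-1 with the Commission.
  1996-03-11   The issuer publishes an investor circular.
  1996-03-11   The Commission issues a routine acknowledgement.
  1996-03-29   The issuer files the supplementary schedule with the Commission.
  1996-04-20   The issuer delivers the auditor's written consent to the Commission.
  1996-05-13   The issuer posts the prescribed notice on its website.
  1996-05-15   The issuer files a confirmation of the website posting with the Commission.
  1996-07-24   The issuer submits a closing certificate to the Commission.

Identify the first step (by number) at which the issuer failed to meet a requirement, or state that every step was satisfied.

Step 1 — counting 30 days from 1996-03-06 (when the transaction closes) gives a deadline of 1996-04-05; completed 1996-03-09, before the deadline.
Step 2 — counting 72 days from 1996-03-09 (when Form R-1 is filed) gives a deadline of 1996-05-20; 1996-03-11 is within that limit.
Step 3 — 7 and 33 days from 1996-03-11 (when the investor circular is published) are 1996-03-18 and 1996-04-13 respectively; done 1996-03-29, which is between those dates.
Step 4 — 21 and 31 days from 1996-03-29 (when the supplementary schedule is filed) are 1996-04-19 and 1996-04-29 respectively; 1996-04-20 falls inside that range.
Step 5 — must wait 22 days from 1996-04-20 (when the auditor's consent is delivered), so not before 1996-05-12; 1996-05-13 is on or after that date.
Step 6 — counting 44 days from 1996-05-13 (when the website notice is posted) gives a deadline of 1996-06-26; completed 1996-05-15, before the deadline.
Step 7 — counting 33 days from 1996-06-18 (end of the 34-day response period, which began when the posting confirmation is filed on 1996-05-15) gives a deadline of 1996-07-21; 1996-07-24 misses that deadline by 3 days.
No need to go further; step 7 was not satisfied.

Step 7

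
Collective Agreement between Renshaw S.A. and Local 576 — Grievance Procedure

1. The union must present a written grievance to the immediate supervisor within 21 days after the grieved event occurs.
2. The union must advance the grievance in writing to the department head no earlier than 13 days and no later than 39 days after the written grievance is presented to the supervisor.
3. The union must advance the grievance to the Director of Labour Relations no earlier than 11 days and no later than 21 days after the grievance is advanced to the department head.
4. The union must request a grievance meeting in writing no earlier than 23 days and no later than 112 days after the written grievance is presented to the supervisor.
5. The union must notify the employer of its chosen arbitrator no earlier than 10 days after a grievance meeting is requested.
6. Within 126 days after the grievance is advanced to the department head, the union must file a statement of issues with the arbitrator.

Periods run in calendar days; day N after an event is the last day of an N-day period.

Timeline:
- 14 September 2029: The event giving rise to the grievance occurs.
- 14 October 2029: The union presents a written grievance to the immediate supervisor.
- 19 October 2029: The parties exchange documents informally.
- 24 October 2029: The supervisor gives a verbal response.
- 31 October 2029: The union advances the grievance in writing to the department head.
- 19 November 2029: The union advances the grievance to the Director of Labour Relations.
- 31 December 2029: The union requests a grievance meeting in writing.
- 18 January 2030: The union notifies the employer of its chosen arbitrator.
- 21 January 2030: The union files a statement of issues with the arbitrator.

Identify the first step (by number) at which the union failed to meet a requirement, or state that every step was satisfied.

Step 1

Step 1: 21 days after 14 September 2029 (when the grieved event occurs) is 5 October 2029; not done until 14 October 2029, 9 days after the deadline.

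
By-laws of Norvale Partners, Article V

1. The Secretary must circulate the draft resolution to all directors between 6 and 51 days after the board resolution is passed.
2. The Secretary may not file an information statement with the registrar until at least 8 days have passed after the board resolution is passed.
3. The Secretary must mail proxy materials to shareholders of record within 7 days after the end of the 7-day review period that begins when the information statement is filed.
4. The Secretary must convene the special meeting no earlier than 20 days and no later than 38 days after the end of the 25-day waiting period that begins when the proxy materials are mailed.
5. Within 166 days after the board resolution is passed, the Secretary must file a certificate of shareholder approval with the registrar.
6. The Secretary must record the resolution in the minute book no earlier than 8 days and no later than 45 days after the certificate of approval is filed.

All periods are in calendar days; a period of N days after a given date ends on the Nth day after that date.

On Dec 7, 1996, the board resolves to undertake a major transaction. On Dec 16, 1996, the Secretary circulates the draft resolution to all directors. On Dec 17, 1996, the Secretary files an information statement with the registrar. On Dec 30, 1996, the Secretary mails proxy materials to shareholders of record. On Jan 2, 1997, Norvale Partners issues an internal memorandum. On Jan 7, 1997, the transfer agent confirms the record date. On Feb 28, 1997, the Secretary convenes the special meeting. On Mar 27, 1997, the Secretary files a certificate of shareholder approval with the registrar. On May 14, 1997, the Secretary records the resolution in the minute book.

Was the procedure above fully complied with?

No

Step 1 — 6 and 51 days from Dec 7, 1996 (when the board resolution is passed) are Dec 13, 1996 and Jan 27, 1997 respectively; done Dec 16, 1996, which is between those dates.
Step 2 — must wait 8 days from Dec 7, 1996 (when the board resolution is passed), so not before Dec 15, 1996; Dec 17, 1996 is on or after that date.
Step 3 — counting 7 days from Dec 24, 1996 (end of the 7-day review period, which began when the information statement is filed on Dec 17, 1996) gives a deadline of Dec 31, 1996; done Dec 30, 1996 — timely.
Step 4 — 20 and 38 days from Jan 24, 1997 (end of the 25-day waiting period, which began when the proxy materials are mailed on Dec 30, 1996) are Feb 13, 1997 and Mar 3, 1997 respectively; done Feb 28, 1997, which is between those dates.
Step 5 — counting 166 days from Dec 7, 1996 (when the board resolution is passed) gives a deadline of May 22, 1997; done Mar 27, 1997 — timely.
Step 6 — 8 and 45 days from Mar 27, 1997 (when the certificate of approval is filed) are Apr 4, 1997 and May 11, 1997 respectively; done May 14, 1997 — 3 days after the window closed.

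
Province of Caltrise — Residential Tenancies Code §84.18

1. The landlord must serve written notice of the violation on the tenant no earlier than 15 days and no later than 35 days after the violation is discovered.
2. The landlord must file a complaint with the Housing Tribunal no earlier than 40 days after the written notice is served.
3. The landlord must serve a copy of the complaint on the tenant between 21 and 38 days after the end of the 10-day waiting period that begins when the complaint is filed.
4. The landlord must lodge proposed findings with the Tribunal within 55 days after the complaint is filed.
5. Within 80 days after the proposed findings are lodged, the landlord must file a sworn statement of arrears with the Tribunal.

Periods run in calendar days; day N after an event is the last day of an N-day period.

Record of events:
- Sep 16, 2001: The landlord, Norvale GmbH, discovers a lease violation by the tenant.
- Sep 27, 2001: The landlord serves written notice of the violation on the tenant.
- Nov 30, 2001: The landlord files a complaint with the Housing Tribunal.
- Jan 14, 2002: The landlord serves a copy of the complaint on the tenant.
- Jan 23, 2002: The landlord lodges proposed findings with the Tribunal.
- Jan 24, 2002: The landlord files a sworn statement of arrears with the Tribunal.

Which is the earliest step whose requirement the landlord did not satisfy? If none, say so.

Step 1: the window is 15–35 days after Sep 16, 2001 (when the violation is discovered), so Oct 1, 2001 through Oct 21, 2001; Sep 27, 2001 is 4 days too early.
No need to go further; step 1 was not satisfied.

Step 1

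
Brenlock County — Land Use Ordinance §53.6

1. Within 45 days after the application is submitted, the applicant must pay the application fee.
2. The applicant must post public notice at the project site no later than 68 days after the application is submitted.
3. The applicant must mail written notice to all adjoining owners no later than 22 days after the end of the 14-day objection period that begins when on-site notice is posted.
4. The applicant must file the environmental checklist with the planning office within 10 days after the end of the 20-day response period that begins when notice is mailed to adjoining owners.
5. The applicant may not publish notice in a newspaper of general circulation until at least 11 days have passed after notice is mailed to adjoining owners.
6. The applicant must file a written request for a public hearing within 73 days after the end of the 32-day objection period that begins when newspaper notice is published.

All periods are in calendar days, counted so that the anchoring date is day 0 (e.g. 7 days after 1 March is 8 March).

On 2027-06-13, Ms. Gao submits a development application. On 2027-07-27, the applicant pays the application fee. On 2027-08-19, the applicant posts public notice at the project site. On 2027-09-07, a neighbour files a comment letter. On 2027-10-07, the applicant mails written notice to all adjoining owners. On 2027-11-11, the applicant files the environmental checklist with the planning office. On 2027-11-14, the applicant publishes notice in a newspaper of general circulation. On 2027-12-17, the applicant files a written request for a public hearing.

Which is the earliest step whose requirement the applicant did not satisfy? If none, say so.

(1) due by 2027-06-13 + 45 days = 2027-07-28; done 2027-07-27 — timely.
(2) due by 2027-06-13 + 68 days = 2027-08-20; completed 2027-08-19, before the deadline.
(3) due by 2027-09-02 + 22 days = 2027-09-24; 2027-10-07 misses that deadline by 13 days.
That is the first point of non-compliance.

Step 3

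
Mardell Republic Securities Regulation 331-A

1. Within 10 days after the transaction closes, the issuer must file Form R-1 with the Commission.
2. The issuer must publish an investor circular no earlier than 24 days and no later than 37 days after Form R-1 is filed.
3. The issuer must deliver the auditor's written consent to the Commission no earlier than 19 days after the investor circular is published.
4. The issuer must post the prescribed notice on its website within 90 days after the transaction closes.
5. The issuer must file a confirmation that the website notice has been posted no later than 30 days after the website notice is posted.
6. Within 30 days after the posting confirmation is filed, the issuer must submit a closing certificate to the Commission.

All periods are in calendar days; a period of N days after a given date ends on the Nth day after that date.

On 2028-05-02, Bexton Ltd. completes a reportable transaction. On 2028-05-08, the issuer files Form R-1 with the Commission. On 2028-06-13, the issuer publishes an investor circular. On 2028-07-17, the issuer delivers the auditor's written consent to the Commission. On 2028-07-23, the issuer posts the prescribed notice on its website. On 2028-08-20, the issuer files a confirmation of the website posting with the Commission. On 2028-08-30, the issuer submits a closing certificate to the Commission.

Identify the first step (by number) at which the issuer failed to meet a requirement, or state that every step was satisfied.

Step 1: 10 days after 2028-05-02 (when the transaction closes) is 2028-05-12; done 2028-05-08 — timely.
Step 2: the window is 24–37 days after 2028-05-08 (when Form R-1 is filed), so 2028-06-01 through 2028-06-14; done 2028-06-13 — within the window.
Step 3: the earliest permitted date is 19 days after 2028-06-13 (when the investor circular is published), i.e. 2028-07-02; done 2028-07-17 — permitted.
Step 4: 90 days after 2028-05-02 (when the transaction closes) is 2028-07-31; 2028-07-23 is within that limit.
Step 5: 30 days after 2028-07-23 (when the website notice is posted) is 2028-08-22; 2028-08-20 is within that limit.
Step 6: 30 days after 2028-08-20 (when the posting confirmation is filed) is 2028-09-19; completed 2028-08-30, before the deadline.

None — every step was satisfied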